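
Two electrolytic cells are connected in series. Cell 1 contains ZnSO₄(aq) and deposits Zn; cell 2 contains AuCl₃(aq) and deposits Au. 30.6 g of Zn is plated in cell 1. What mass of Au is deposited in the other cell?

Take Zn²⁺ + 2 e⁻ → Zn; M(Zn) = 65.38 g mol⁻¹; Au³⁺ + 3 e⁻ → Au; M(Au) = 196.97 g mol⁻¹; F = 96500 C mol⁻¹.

n(Zn) = 30.6 / 65.38 = 0.4680 mol.
Since Zn²⁺ + 2 e⁻ → Zn, n(e⁻) passed = 2 × 0.4680 = 0.9361 mol.
Cells in series carry the same charge, so the same 0.9361 mol of electrons passes through cell 2.
Au³⁺ + 3 e⁻ → Au, so n(Au) = 0.9361 / 3 = 0.3120 mol.
m(Au) = 0.3120 × 196.97 = 61.5 g.

61.5 g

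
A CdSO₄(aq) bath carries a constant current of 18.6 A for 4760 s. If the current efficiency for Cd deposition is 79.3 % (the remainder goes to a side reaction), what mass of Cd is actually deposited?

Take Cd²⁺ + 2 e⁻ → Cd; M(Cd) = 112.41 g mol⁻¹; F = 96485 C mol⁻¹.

Q = I·t = 18.60 × 4760.0 = 88540 C.
n(e⁻) = 88540/96485 = 0.9176 mol; theoretically n(Cd) = 0.9176/2 = 0.4588 mol, m_theo = 51.57 g.
At 79.3 % efficiency, m_actual = 0.793 × 51.57 = 40.9 g.

40.9 g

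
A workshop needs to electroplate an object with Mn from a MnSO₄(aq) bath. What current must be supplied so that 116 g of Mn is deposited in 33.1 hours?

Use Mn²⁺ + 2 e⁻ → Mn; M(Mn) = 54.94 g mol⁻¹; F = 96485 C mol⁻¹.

n(Mn) = 116 / 54.94 = 2.111 mol.
n(e⁻) = 2 × 2.111 = 4.223 mol.
Q = n(e⁻)·F = 4.223 × 96485 = 407400 C.
I = Q/t = 407400 / 119160 s = 3.42 A.

3.42 A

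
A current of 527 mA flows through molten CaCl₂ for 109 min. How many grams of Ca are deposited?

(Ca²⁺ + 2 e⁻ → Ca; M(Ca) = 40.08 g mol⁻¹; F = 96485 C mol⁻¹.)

0.716 g

Q = I·t = 0.5270 A × 6540.0 s = 3447 C.
n(e⁻) = Q/F = 3447 / 96485 = 0.03572 mol.
Ca²⁺ + 2 e⁻ → Ca, so n(Ca) = n(e⁻)/2 = 0.01786 mol.
m = n·M = 0.01786 × 40.08 = 0.716 g.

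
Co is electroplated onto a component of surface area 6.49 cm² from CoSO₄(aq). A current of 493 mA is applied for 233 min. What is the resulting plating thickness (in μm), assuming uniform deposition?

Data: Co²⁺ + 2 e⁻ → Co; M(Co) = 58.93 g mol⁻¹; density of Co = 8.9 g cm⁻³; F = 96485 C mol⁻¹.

364 μm

Q = I·t = 0.4930 × 13980 = 6892 C; n(e⁻) = 0.07143 mol.
n(Co) = n(e⁻)/2 = 0.03572 mol, so m = 0.03572 × 58.93 = 2.105 g.
Volume = m/ρ = 2.105 / 8.9 = 0.2365 cm³.
Thickness = V/A = 0.2365 / 6.49 = 0.0364 cm = 364 μm.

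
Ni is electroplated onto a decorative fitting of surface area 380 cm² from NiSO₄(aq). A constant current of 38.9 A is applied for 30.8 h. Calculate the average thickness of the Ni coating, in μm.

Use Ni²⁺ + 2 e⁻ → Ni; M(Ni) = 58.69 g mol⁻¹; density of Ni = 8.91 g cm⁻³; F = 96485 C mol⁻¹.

3870 μm

Q = I·t = 38.90 × 110880 = 4313000 C; n(e⁻) = 44.70 mol.
n(Ni) = n(e⁻)/2 = 22.35 mol, so m = 22.35 × 58.69 = 1312 g.
Volume = m/ρ = 1312 / 8.91 = 147.2 cm³.
Thickness = V/A = 147.2 / 380 = 0.387 cm = 3870 μm.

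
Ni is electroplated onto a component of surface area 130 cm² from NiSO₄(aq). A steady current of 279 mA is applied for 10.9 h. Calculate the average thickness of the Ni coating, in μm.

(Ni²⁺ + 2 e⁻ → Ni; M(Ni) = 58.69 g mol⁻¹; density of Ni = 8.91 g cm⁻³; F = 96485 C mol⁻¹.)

28.7 μm

Q = I·t = 0.2790 × 39240 = 10950 C; n(e⁻) = 0.1135 mol.
n(Ni) = n(e⁻)/2 = 0.05673 mol, so m = 0.05673 × 58.69 = 3.330 g.
Volume = m/ρ = 3.330 / 8.91 = 0.3737 cm³.
Thickness = V/A = 0.3737 / 130 = 0.00287 cm = 28.7 μm.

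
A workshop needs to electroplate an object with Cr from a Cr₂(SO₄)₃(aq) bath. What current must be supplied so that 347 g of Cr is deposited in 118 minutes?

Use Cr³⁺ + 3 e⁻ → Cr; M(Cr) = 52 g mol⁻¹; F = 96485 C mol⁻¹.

n(Cr) = 347 / 52 = 6.673 mol.
n(e⁻) = 3 × 6.673 = 20.02 mol.
Q = n(e⁻)·F = 20.02 × 96485 = 1932000 C.
I = Q/t = 1932000 / 7080.0 s = 273 A.

273 A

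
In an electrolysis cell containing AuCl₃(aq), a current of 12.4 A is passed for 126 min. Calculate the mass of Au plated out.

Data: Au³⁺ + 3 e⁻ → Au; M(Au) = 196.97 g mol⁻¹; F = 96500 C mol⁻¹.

63.8 g

Q = I·t = 12.40 A × 7560.0 s = 93740 C.
n(e⁻) = Q/F = 93740 / 96500 = 0.9714 mol.
Au³⁺ + 3 e⁻ → Au, so n(Au) = n(e⁻)/3 = 0.3238 mol.
m = n·M = 0.3238 × 196.97 = 63.8 g.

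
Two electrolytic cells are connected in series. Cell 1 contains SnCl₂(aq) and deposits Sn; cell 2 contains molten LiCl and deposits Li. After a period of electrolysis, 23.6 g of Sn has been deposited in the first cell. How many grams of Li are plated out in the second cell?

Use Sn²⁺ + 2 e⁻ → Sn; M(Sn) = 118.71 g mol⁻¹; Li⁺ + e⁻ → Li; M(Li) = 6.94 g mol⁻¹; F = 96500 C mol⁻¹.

2.76 g

n(Sn) = 23.6 / 118.71 = 0.1988 mol.
Since Sn²⁺ + 2 e⁻ → Sn, n(e⁻) passed = 2 × 0.1988 = 0.3976 mol.
Cells in series carry the same charge, so the same 0.3976 mol of electrons passes through cell 2.
Li⁺ + e⁻ → Li, so n(Li) = 0.3976 / 1 = 0.3976 mol.
m(Li) = 0.3976 × 6.94 = 2.76 g.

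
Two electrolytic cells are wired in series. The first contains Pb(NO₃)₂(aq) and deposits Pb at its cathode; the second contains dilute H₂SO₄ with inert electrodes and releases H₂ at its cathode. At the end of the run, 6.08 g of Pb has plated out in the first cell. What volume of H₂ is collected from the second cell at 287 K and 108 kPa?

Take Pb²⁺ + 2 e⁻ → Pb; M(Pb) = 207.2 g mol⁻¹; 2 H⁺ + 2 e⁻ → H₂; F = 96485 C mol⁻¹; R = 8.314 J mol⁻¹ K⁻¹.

0.648 L

n(Pb) = 6.08 / 207.2 = 0.02934 mol, so n(e⁻) = 2 × 0.02934 = 0.05869 mol.
The cells are in series, so the same 0.05869 mol of electrons passes through the second cell.
2 H⁺ + 2 e⁻ → H₂ — 2 mol e⁻ per mol H₂, so n(H₂) = 0.05869/2 = 0.02934 mol.
V = nRT/P = (0.02934 × 8.314 × 287) / (108 × 10³) = 6.48 × 10⁻⁴ m³ = 0.648 L.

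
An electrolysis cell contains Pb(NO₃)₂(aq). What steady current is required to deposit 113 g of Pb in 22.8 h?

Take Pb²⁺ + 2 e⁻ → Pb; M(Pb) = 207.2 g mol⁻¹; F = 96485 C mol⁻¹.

n(Pb) = 113 / 207.2 = 0.5454 mol.
n(e⁻) = 2 × 0.5454 = 1.091 mol.
Q = n(e⁻)·F = 1.091 × 96485 = 105200 C.
I = Q/t = 105200 / 82080 s = 1.28 A.

1.28 A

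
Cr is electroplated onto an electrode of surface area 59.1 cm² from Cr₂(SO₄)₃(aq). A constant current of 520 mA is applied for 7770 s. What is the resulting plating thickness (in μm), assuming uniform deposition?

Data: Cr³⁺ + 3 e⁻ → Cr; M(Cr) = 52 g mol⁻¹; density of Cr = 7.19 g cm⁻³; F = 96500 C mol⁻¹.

Q = I·t = 0.5200 × 7770.0 = 4040 C; n(e⁻) = 0.04187 mol.
n(Cr) = n(e⁻)/3 = 0.01396 mol, so m = 0.01396 × 52 = 0.7257 g.
Volume = m/ρ = 0.7257 / 7.19 = 0.1009 cm³.
Thickness = V/A = 0.1009 / 59.1 = 0.00171 cm = 17.1 μm.

17.1 μm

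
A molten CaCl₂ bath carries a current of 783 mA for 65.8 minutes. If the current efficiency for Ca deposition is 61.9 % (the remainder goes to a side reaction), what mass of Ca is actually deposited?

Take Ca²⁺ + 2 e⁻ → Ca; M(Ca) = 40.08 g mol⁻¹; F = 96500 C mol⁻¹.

0.397 g

Q = I·t = 0.7830 × 3948.0 = 3091 C.
n(e⁻) = 3091/96500 = 0.03203 mol; theoretically n(Ca) = 0.03203/2 = 0.01602 mol, m_theo = 0.6420 g.
At 61.9 % efficiency, m_actual = 0.619 × 0.6420 = 0.397 g.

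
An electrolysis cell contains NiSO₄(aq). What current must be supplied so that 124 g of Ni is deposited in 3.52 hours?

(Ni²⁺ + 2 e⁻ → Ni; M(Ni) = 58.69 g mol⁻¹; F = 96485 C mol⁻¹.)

n(Ni) = 124 / 58.69 = 2.113 mol.
n(e⁻) = 2 × 2.113 = 4.226 mol.
Q = n(e⁻)·F = 4.226 × 96485 = 407700 C.
I = Q/t = 407700 / 12672 s = 32.2 A.

32.2 A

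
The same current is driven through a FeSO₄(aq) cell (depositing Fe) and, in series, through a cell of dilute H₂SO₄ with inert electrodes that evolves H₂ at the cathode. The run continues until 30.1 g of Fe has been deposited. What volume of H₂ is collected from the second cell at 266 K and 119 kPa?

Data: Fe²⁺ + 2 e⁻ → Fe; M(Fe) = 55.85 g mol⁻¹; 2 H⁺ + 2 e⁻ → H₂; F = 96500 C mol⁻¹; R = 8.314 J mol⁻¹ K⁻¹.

n(Fe) = 30.1 / 55.85 = 0.5389 mol, so n(e⁻) = 2 × 0.5389 = 1.078 mol.
The cells are in series, so the same 1.078 mol of electrons passes through the second cell.
2 H⁺ + 2 e⁻ → H₂ — 2 mol e⁻ per mol H₂, so n(H₂) = 1.078/2 = 0.5389 mol.
V = nRT/P = (0.5389 × 8.314 × 266) / (119 × 10³) = 0.0100 m³ = 10.0 L.

10.0 L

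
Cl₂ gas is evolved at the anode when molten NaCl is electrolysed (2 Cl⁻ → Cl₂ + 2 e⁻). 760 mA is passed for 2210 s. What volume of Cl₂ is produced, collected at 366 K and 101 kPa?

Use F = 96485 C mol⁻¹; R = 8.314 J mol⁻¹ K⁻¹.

0.262 L

Q = I·t = 0.7600 A × 2210.0 s = 1680 C.
n(e⁻) = Q/F = 1680 / 96485 = 0.01741 mol.
2 electrons are transferred per Cl₂ molecule, so n(Cl₂) = 0.01741 / 2 = 0.008704 mol.
V = nRT/P = (0.008704 × 8.314 × 366) / (101 × 10³ Pa) = 2.62 × 10⁻⁴ m³ = 0.262 L.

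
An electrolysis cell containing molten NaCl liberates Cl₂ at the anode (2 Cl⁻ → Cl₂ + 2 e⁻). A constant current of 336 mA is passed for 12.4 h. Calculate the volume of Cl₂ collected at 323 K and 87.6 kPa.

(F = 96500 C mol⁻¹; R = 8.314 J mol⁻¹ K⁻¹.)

Q = I·t = 0.3360 A × 44640 s = 15000 C.
n(e⁻) = Q/F = 15000 / 96500 = 0.1554 mol.
2 electrons are transferred per Cl₂ molecule, so n(Cl₂) = 0.1554 / 2 = 0.07772 mol.
V = nRT/P = (0.07772 × 8.314 × 323) / (87.6 × 10³ Pa) = 0.00238 m³ = 2.38 L.

2.38 L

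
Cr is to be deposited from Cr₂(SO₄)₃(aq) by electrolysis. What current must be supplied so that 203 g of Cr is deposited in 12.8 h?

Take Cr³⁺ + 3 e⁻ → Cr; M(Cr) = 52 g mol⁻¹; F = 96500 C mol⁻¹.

n(Cr) = 203 / 52 = 3.904 mol.
n(e⁻) = 3 × 3.904 = 11.71 mol.
Q = n(e⁻)·F = 11.71 × 96500 = 1130000 C.
I = Q/t = 1130000 / 46080 s = 24.5 A.

24.5 A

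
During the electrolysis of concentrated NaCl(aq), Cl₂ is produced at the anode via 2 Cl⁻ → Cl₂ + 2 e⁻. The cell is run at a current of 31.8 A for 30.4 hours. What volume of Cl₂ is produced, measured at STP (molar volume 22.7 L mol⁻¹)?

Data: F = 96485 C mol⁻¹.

409 L

Q = I·t = 31.80 A × 109440 s = 3480000 C.
n(e⁻) = Q/F = 3480000 / 96485 = 36.07 mol.
2 electrons are transferred per Cl₂ molecule, so n(Cl₂) = 36.07 / 2 = 18.03 mol.
V = n × V_m = 18.03 × 22.7 = 409 L.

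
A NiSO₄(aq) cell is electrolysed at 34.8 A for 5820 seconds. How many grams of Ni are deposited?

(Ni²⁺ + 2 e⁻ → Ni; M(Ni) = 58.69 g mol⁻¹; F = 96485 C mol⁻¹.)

61.6 g

Q = I·t = 34.80 A × 5820.0 s = 202500 C.
n(e⁻) = Q/F = 202500 / 96485 = 2.099 mol.
Ni²⁺ + 2 e⁻ → Ni, so n(Ni) = n(e⁻)/2 = 1.050 mol.
m = n·M = 1.050 × 58.69 = 61.6 g.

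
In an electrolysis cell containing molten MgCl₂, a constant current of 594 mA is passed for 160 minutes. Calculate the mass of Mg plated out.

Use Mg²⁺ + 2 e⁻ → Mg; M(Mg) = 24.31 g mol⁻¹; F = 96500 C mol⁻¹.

Q = I·t = 0.5940 A × 9600.0 s = 5702 C.
n(e⁻) = Q/F = 5702 / 96500 = 0.05909 mol.
Mg²⁺ + 2 e⁻ → Mg, so n(Mg) = n(e⁻)/2 = 0.02955 mol.
m = n·M = 0.02955 × 24.31 = 0.718 g.

0.718 g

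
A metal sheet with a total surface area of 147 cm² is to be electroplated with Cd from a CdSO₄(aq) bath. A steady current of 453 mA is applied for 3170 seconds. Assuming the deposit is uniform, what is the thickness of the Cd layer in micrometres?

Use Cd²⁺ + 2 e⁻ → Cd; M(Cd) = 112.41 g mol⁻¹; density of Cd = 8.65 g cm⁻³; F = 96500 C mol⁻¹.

6.58 μm

Q = I·t = 0.4530 × 3170.0 = 1436 C; n(e⁻) = 0.01488 mol.
n(Cd) = n(e⁻)/2 = 0.007440 mol, so m = 0.007440 × 112.41 = 0.8364 g.
Volume = m/ρ = 0.8364 / 8.65 = 0.09669 cm³.
Thickness = V/A = 0.09669 / 147 = 6.58 × 10⁻⁴ cm = 6.58 μm.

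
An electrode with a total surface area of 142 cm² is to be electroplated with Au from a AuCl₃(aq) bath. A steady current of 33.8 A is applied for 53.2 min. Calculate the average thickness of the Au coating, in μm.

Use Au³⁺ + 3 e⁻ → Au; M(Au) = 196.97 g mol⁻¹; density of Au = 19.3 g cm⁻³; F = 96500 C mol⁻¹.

268 μm

Q = I·t = 33.80 × 3192.0 = 107900 C; n(e⁻) = 1.118 mol.
n(Au) = n(e⁻)/3 = 0.3727 mol, so m = 0.3727 × 196.97 = 73.41 g.
Volume = m/ρ = 73.41 / 19.3 = 3.803 cm³.
Thickness = V/A = 3.803 / 142 = 0.0268 cm = 268 μm.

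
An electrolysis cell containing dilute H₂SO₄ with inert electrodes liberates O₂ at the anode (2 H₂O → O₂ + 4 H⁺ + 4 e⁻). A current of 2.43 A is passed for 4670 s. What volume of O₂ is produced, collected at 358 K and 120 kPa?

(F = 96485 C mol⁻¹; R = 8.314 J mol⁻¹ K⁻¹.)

0.729 L

Q = I·t = 2.430 A × 4670.0 s = 11350 C.
n(e⁻) = Q/F = 11350 / 96485 = 0.1176 mol.
4 electrons are transferred per O₂ molecule, so n(O₂) = 0.1176 / 4 = 0.02940 mol.
V = nRT/P = (0.02940 × 8.314 × 358) / (120 × 10³ Pa) = 7.29 × 10⁻⁴ m³ = 0.729 L.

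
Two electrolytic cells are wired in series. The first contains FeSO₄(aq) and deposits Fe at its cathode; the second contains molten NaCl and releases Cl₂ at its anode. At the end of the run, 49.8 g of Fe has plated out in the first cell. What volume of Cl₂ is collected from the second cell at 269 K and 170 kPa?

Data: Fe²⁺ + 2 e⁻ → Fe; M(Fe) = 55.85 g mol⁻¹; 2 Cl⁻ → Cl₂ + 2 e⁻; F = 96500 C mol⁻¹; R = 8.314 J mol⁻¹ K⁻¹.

n(Fe) = 49.8 / 55.85 = 0.8917 mol, so n(e⁻) = 2 × 0.8917 = 1.783 mol.
The cells are in series, so the same 1.783 mol of electrons passes through the second cell.
2 Cl⁻ → Cl₂ + 2 e⁻ — 2 mol e⁻ per mol Cl₂, so n(Cl₂) = 1.783/2 = 0.8917 mol.
V = nRT/P = (0.8917 × 8.314 × 269) / (170 × 10³) = 0.0117 m³ = 11.7 L.

11.7 L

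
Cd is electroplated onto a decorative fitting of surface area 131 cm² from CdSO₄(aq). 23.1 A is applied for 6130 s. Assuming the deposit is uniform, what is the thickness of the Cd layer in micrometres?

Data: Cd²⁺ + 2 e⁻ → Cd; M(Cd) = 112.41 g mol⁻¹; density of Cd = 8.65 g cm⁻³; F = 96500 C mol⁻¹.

728 μm

Q = I·t = 23.10 × 6130.0 = 141600 C; n(e⁻) = 1.467 mol.
n(Cd) = n(e⁻)/2 = 0.7337 mol, so m = 0.7337 × 112.41 = 82.47 g.
Volume = m/ρ = 82.47 / 8.65 = 9.535 cm³.
Thickness = V/A = 9.535 / 131 = 0.0728 cm = 728 μm.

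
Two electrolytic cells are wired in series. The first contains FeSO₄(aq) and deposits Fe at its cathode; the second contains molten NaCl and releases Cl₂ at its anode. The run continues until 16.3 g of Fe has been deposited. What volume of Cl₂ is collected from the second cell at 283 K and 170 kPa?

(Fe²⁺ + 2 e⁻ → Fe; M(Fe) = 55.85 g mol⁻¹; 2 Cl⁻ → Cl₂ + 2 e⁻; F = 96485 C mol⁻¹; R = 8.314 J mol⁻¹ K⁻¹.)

n(Fe) = 16.3 / 55.85 = 0.2919 mol, so n(e⁻) = 2 × 0.2919 = 0.5837 mol.
The cells are in series, so the same 0.5837 mol of electrons passes through the second cell.
2 Cl⁻ → Cl₂ + 2 e⁻ — 2 mol e⁻ per mol Cl₂, so n(Cl₂) = 0.5837/2 = 0.2919 mol.
V = nRT/P = (0.2919 × 8.314 × 283) / (170 × 10³) = 0.00404 m³ = 4.04 L.

4.04 L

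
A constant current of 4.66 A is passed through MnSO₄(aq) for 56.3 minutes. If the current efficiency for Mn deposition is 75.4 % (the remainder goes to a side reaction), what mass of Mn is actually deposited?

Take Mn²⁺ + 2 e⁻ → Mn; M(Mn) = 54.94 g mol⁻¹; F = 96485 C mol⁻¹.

Q = I·t = 4.660 × 3378.0 = 15740 C.
n(e⁻) = 15740/96485 = 0.1631 mol; theoretically n(Mn) = 0.1631/2 = 0.08157 mol, m_theo = 4.482 g.
At 75.4 % efficiency, m_actual = 0.754 × 4.482 = 3.38 g.

3.38 g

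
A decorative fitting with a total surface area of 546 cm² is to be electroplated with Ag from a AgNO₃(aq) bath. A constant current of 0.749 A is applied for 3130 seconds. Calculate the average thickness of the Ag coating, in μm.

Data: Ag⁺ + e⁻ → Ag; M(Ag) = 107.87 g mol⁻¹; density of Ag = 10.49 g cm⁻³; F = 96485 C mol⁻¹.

4.58 μm

Q = I·t = 0.7490 × 3130.0 = 2344 C; n(e⁻) = 0.02430 mol.
n(Ag) = n(e⁻)/1 = 0.02430 mol, so m = 0.02430 × 107.87 = 2.621 g.
Volume = m/ρ = 2.621 / 10.49 = 0.2499 cm³.
Thickness = V/A = 0.2499 / 546 = 4.58 × 10⁻⁴ cm = 4.58 μm.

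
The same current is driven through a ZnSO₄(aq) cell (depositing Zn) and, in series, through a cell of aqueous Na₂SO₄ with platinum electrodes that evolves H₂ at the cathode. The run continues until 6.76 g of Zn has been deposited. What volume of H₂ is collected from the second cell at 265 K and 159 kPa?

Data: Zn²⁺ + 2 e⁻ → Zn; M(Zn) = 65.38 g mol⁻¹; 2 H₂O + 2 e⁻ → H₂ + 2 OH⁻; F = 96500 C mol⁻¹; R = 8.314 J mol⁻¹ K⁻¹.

n(Zn) = 6.76 / 65.38 = 0.1034 mol, so n(e⁻) = 2 × 0.1034 = 0.2068 mol.
The cells are in series, so the same 0.2068 mol of electrons passes through the second cell.
2 H₂O + 2 e⁻ → H₂ + 2 OH⁻ — 2 mol e⁻ per mol H₂, so n(H₂) = 0.2068/2 = 0.1034 mol.
V = nRT/P = (0.1034 × 8.314 × 265) / (159 × 10³) = 0.00143 m³ = 1.43 L.

1.43 L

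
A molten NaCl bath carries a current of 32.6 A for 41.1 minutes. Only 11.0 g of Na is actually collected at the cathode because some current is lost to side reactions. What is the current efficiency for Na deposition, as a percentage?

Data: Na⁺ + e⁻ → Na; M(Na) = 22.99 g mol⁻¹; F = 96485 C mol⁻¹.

Q = I·t = 32.60 × 2466.0 = 80390 C; n(e⁻) = 80390/96485 = 0.8332 mol.
Theoretical n(Na) = n(e⁻)/1 = 0.8332 mol, i.e. m_theo = 0.8332 × 22.99 = 19.16 g.
Efficiency = m_actual / m_theo = 11.0 / 19.16 = 57.4 %.

57.4 %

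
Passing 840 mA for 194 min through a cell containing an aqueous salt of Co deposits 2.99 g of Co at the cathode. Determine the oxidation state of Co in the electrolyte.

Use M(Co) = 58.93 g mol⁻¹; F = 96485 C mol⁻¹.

Q = I·t = 0.8400 A × 11640 s = 9778 C, so n(e⁻) = 9778/96485 = 0.1013 mol.
n(Co) deposited = 2.99 / 58.93 = 0.05074 mol.
Electrons per atom = n(e⁻)/n(Co) = 0.1013 / 0.05074 = 2.00 ≈ 2, so the ion is Co²⁺.

+2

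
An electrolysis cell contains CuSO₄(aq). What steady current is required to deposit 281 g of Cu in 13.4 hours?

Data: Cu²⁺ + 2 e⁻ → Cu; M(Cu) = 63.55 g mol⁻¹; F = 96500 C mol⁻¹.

17.7 A

n(Cu) = 281 / 63.55 = 4.422 mol.
n(e⁻) = 2 × 4.422 = 8.843 mol.
Q = n(e⁻)·F = 8.843 × 96500 = 853400 C.
I = Q/t = 853400 / 48240 s = 17.7 A.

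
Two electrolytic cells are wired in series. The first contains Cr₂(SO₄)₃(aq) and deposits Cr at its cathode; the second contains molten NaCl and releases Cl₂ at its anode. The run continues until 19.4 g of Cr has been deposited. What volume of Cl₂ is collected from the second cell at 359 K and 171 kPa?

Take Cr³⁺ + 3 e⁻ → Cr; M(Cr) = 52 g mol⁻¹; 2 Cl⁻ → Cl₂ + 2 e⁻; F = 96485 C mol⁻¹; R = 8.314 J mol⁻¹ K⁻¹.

n(Cr) = 19.4 / 52 = 0.3731 mol, so n(e⁻) = 3 × 0.3731 = 1.119 mol.
The cells are in series, so the same 1.119 mol of electrons passes through the second cell.
2 Cl⁻ → Cl₂ + 2 e⁻ — 2 mol e⁻ per mol Cl₂, so n(Cl₂) = 1.119/2 = 0.5596 mol.
V = nRT/P = (0.5596 × 8.314 × 359) / (171 × 10³) = 0.00977 m³ = 9.77 L.

9.77 L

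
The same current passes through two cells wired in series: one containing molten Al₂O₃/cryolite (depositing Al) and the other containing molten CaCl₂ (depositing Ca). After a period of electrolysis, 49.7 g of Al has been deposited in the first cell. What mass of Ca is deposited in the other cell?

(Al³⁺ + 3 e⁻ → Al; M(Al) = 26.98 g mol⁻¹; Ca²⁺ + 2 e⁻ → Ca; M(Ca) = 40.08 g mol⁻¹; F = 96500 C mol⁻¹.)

111 g

n(Al) = 49.7 / 26.98 = 1.842 mol.
Since Al³⁺ + 3 e⁻ → Al, n(e⁻) passed = 3 × 1.842 = 5.526 mol.
Cells in series carry the same charge, so the same 5.526 mol of electrons passes through cell 2.
Ca²⁺ + 2 e⁻ → Ca, so n(Ca) = 5.526 / 2 = 2.763 mol.
m(Ca) = 2.763 × 40.08 = 111 g.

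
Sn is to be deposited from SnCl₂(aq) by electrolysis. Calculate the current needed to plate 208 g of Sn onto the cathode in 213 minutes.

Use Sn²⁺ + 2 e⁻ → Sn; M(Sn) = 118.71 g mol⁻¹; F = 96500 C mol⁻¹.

n(Sn) = 208 / 118.71 = 1.752 mol.
n(e⁻) = 2 × 1.752 = 3.504 mol.
Q = n(e⁻)·F = 3.504 × 96500 = 338200 C.
I = Q/t = 338200 / 12780 s = 26.5 A.

26.5 A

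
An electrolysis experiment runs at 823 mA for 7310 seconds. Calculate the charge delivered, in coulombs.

Q = I·t = 0.8230 A × 7310.0 s = 6020 C.

6020 C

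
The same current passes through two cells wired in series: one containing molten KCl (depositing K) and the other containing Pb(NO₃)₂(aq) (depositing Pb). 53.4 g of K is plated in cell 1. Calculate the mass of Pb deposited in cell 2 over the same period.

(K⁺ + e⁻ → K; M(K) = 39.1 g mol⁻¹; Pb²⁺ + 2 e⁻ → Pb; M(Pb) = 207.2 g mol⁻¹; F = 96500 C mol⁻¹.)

n(K) = 53.4 / 39.1 = 1.366 mol.
Since K⁺ + e⁻ → K, n(e⁻) passed = 1 × 1.366 = 1.366 mol.
Cells in series carry the same charge, so the same 1.366 mol of electrons passes through cell 2.
Pb²⁺ + 2 e⁻ → Pb, so n(Pb) = 1.366 / 2 = 0.6829 mol.
m(Pb) = 0.6829 × 207.2 = 141 g.

141 g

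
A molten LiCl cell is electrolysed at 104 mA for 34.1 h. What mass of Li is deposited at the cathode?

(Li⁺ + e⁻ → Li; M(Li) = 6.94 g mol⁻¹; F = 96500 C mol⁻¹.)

0.918 g

Q = I·t = 0.1040 A × 122760 s = 12770 C.
n(e⁻) = Q/F = 12770 / 96500 = 0.1323 mol.
Li⁺ + e⁻ → Li, so n(Li) = n(e⁻)/1 = 0.1323 mol.
m = n·M = 0.1323 × 6.94 = 0.918 g.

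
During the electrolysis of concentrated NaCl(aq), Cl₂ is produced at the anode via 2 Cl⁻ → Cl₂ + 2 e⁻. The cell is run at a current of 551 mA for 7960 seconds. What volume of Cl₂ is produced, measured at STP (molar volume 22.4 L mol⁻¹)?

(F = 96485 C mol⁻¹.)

0.509 L

Q = I·t = 0.5510 A × 7960.0 s = 4386 C.
n(e⁻) = Q/F = 4386 / 96485 = 0.04546 mol.
2 electrons are transferred per Cl₂ molecule, so n(Cl₂) = 0.04546 / 2 = 0.02273 mol.
V = n × V_m = 0.02273 × 22.4 = 0.509 L.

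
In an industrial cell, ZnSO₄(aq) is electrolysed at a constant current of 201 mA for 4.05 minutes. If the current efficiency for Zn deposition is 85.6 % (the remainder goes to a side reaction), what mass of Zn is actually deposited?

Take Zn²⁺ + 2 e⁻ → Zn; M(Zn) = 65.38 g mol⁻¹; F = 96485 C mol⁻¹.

Q = I·t = 0.2010 × 243.00 = 48.84 C.
n(e⁻) = 48.84/96485 = 0.0005062 mol; theoretically n(Zn) = 0.0005062/2 = 0.0002531 mol, m_theo = 0.01655 g.
At 85.6 % efficiency, m_actual = 0.856 × 0.01655 = 0.0142 g.

0.0142 g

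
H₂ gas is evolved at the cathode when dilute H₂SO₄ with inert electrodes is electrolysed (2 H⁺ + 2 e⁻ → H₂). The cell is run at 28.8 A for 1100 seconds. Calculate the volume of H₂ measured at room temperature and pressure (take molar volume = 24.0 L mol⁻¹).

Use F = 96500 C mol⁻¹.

Q = I·t = 28.80 A × 1100.0 s = 31680 C.
n(e⁻) = Q/F = 31680 / 96500 = 0.3283 mol.
2 electrons are transferred per H₂ molecule, so n(H₂) = 0.3283 / 2 = 0.1641 mol.
V = n × V_m = 0.1641 × 24.0 = 3.94 L.

3.94 L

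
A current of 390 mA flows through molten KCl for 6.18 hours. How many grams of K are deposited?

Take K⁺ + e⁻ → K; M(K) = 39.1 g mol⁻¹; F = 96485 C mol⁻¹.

Q = I·t = 0.3900 A × 22248 s = 8677 C.
n(e⁻) = Q/F = 8677 / 96485 = 0.08993 mol.
K⁺ + e⁻ → K, so n(K) = n(e⁻)/1 = 0.08993 mol.
m = n·M = 0.08993 × 39.1 = 3.52 g.

3.52 g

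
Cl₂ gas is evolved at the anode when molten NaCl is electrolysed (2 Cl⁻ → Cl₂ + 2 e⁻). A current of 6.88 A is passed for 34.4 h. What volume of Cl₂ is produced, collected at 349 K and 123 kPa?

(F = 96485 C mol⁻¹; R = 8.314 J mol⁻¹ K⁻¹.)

104 L

Q = I·t = 6.880 A × 123840 s = 852000 C.
n(e⁻) = Q/F = 852000 / 96485 = 8.831 mol.
2 electrons are transferred per Cl₂ molecule, so n(Cl₂) = 8.831 / 2 = 4.415 mol.
V = nRT/P = (4.415 × 8.314 × 349) / (123 × 10³ Pa) = 0.104 m³ = 104 L.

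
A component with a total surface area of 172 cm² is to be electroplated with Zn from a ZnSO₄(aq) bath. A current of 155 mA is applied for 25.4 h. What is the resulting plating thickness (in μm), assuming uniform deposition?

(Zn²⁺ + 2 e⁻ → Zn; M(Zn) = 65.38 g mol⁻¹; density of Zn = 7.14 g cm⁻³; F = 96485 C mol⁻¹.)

39.1 μm

Q = I·t = 0.1550 × 91440 = 14170 C; n(e⁻) = 0.1469 mol.
n(Zn) = n(e⁻)/2 = 0.07345 mol, so m = 0.07345 × 65.38 = 4.802 g.
Volume = m/ρ = 4.802 / 7.14 = 0.6726 cm³.
Thickness = V/A = 0.6726 / 172 = 0.00391 cm = 39.1 μm.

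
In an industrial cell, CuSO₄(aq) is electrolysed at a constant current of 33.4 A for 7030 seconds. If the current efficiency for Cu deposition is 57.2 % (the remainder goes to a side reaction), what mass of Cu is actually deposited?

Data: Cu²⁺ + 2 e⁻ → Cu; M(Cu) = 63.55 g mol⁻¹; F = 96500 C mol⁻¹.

44.2 g

Q = I·t = 33.40 × 7030.0 = 234800 C.
n(e⁻) = 234800/96500 = 2.433 mol; theoretically n(Cu) = 2.433/2 = 1.217 mol, m_theo = 77.31 g.
At 57.2 % efficiency, m_actual = 0.572 × 77.31 = 44.2 g.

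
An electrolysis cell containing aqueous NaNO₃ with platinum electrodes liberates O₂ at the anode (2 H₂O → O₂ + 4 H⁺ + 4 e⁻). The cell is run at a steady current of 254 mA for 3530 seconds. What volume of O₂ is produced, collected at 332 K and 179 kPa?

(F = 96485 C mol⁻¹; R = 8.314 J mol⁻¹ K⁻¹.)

Q = I·t = 0.2540 A × 3530.0 s = 896.6 C.
n(e⁻) = Q/F = 896.6 / 96485 = 0.009293 mol.
4 electrons are transferred per O₂ molecule, so n(O₂) = 0.009293 / 4 = 0.002323 mol.
V = nRT/P = (0.002323 × 8.314 × 332) / (179 × 10³ Pa) = 3.58 × 10⁻⁵ m³ = 0.0358 L.

0.0358 L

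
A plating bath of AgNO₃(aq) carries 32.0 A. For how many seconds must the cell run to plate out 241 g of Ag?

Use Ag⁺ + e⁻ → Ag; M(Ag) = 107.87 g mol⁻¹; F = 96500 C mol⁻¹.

6740 s

n(Ag) = m/M = 241 / 107.87 = 2.234 mol.
Each Ag atom requires 1 electron, so n(e⁻) = 1 × 2.234 = 2.234 mol.
Q = n(e⁻)·F = 2.234 × 96500 = 215600 C.
t = Q/I = 215600 / 32.00 A = 6737 s.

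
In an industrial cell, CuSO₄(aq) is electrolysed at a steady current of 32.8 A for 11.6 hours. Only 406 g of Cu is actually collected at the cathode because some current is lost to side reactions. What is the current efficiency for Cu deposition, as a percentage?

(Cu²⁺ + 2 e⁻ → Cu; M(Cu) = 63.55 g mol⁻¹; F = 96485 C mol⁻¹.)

Q = I·t = 32.80 × 41760 = 1370000 C; n(e⁻) = 1370000/96485 = 14.20 mol.
Theoretical n(Cu) = n(e⁻)/2 = 7.098 mol, i.e. m_theo = 7.098 × 63.55 = 451.1 g.
Efficiency = m_actual / m_theo = 406 / 451.1 = 90.0 %.

90.0 %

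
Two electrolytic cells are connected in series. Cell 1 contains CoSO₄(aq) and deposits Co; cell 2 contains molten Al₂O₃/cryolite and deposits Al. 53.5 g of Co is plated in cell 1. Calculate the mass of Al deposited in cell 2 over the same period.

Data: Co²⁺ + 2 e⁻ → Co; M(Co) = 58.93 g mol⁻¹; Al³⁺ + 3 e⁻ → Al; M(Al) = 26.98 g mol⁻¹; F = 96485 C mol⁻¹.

16.3 g

n(Co) = 53.5 / 58.93 = 0.9079 mol.
Since Co²⁺ + 2 e⁻ → Co, n(e⁻) passed = 2 × 0.9079 = 1.816 mol.
Cells in series carry the same charge, so the same 1.816 mol of electrons passes through cell 2.
Al³⁺ + 3 e⁻ → Al, so n(Al) = 1.816 / 3 = 0.6052 mol.
m(Al) = 0.6052 × 26.98 = 16.3 g.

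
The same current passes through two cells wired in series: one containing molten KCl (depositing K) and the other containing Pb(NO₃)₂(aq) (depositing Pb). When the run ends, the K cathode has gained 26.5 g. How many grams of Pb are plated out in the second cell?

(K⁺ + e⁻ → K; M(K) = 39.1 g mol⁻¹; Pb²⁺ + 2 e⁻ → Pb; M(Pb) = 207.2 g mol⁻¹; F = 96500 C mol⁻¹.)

70.2 g

n(K) = 26.5 / 39.1 = 0.6777 mol.
Since K⁺ + e⁻ → K, n(e⁻) passed = 1 × 0.6777 = 0.6777 mol.
Cells in series carry the same charge, so the same 0.6777 mol of electrons passes through cell 2.
Pb²⁺ + 2 e⁻ → Pb, so n(Pb) = 0.6777 / 2 = 0.3389 mol.
m(Pb) = 0.3389 × 207.2 = 70.2 g.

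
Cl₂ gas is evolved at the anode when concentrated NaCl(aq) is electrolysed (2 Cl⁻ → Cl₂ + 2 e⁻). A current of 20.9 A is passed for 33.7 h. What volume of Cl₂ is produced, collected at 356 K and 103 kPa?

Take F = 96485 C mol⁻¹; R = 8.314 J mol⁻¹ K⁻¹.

Q = I·t = 20.90 A × 121320 s = 2536000 C.
n(e⁻) = Q/F = 2536000 / 96485 = 26.28 mol.
2 electrons are transferred per Cl₂ molecule, so n(Cl₂) = 26.28 / 2 = 13.14 mol.
V = nRT/P = (13.14 × 8.314 × 356) / (103 × 10³ Pa) = 0.378 m³ = 378 L.

378 L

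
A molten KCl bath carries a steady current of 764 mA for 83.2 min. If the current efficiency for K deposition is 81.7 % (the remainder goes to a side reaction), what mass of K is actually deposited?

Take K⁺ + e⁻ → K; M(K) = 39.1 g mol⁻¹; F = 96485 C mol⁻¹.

Q = I·t = 0.7640 × 4992.0 = 3814 C.
n(e⁻) = 3814/96485 = 0.03953 mol; theoretically n(K) = 0.03953/1 = 0.03953 mol, m_theo = 1.546 g.
At 81.7 % efficiency, m_actual = 0.817 × 1.546 = 1.26 g.

1.26 g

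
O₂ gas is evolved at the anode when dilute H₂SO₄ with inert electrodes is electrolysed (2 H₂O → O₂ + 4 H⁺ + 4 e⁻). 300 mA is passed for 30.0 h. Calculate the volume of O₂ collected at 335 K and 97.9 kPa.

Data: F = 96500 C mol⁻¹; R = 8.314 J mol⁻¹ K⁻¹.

Q = I·t = 0.3000 A × 108000 s = 32400 C.
n(e⁻) = Q/F = 32400 / 96500 = 0.3358 mol.
4 electrons are transferred per O₂ molecule, so n(O₂) = 0.3358 / 4 = 0.08394 mol.
V = nRT/P = (0.08394 × 8.314 × 335) / (97.9 × 10³ Pa) = 0.00239 m³ = 2.39 L.

2.39 L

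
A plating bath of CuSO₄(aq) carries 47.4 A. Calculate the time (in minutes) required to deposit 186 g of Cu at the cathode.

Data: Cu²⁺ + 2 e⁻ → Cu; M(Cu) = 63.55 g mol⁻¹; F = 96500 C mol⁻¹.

n(Cu) = m/M = 186 / 63.55 = 2.927 mol.
Each Cu atom requires 2 electrons, so n(e⁻) = 2 × 2.927 = 5.854 mol.
Q = n(e⁻)·F = 5.854 × 96500 = 564900 C.
t = Q/I = 564900 / 47.40 A = 11920 s = 199 min.

199 min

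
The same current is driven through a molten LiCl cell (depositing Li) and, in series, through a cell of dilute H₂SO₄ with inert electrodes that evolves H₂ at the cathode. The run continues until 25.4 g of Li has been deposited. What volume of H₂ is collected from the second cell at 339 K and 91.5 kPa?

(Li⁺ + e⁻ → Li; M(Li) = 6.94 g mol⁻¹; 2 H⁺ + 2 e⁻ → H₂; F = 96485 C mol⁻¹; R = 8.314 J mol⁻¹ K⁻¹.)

n(Li) = 25.4 / 6.94 = 3.660 mol, so n(e⁻) = 1 × 3.660 = 3.660 mol.
The cells are in series, so the same 3.660 mol of electrons passes through the second cell.
2 H⁺ + 2 e⁻ → H₂ — 2 mol e⁻ per mol H₂, so n(H₂) = 3.660/2 = 1.830 mol.
V = nRT/P = (1.830 × 8.314 × 339) / (91.5 × 10³) = 0.0564 m³ = 56.4 L.

56.4 L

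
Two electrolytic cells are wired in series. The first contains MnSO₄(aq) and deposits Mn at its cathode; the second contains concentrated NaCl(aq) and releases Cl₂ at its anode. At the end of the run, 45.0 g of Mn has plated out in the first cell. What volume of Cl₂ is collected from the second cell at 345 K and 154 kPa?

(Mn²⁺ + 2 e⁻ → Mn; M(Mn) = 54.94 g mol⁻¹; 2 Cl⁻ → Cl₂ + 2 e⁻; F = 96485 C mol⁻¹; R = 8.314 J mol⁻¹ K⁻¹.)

15.3 L

n(Mn) = 45.0 / 54.94 = 0.8191 mol, so n(e⁻) = 2 × 0.8191 = 1.638 mol.
The cells are in series, so the same 1.638 mol of electrons passes through the second cell.
2 Cl⁻ → Cl₂ + 2 e⁻ — 2 mol e⁻ per mol Cl₂, so n(Cl₂) = 1.638/2 = 0.8191 mol.
V = nRT/P = (0.8191 × 8.314 × 345) / (154 × 10³) = 0.0153 m³ = 15.3 L.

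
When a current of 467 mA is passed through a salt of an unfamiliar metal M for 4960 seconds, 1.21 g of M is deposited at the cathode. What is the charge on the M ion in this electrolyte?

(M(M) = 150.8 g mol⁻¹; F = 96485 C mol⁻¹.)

+3

Q = I·t = 0.4670 A × 4960.0 s = 2316 C, so n(e⁻) = 2316/96485 = 0.02401 mol.
n(M) deposited = 1.21 / 150.8 = 0.008024 mol.
Electrons per atom = n(e⁻)/n(M) = 0.02401 / 0.008024 = 2.99 ≈ 3, so the ion is M³⁺.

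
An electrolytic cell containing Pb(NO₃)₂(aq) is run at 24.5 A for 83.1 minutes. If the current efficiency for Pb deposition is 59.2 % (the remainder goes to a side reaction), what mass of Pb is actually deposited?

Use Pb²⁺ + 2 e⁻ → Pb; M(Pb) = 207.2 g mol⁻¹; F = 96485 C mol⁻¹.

Q = I·t = 24.50 × 4986.0 = 122200 C.
n(e⁻) = 122200/96485 = 1.266 mol; theoretically n(Pb) = 1.266/2 = 0.6330 mol, m_theo = 131.2 g.
At 59.2 % efficiency, m_actual = 0.592 × 131.2 = 77.6 g.

77.6 g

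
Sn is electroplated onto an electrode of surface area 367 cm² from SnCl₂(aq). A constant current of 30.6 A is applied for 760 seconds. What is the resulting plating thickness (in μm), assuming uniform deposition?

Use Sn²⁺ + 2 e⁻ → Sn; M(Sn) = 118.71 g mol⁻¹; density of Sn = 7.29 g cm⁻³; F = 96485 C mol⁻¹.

Q = I·t = 30.60 × 760.00 = 23260 C; n(e⁻) = 0.2410 mol.
n(Sn) = n(e⁻)/2 = 0.1205 mol, so m = 0.1205 × 118.71 = 14.31 g.
Volume = m/ρ = 14.31 / 7.29 = 1.962 cm³.
Thickness = V/A = 1.962 / 367 = 0.00535 cm = 53.5 μm.

53.5 μm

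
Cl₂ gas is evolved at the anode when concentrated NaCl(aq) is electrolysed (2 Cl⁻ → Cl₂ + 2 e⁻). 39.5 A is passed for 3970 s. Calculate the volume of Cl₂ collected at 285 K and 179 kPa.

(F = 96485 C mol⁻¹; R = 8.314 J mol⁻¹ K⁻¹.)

Q = I·t = 39.50 A × 3970.0 s = 156800 C.
n(e⁻) = Q/F = 156800 / 96485 = 1.625 mol.
2 electrons are transferred per Cl₂ molecule, so n(Cl₂) = 1.625 / 2 = 0.8126 mol.
V = nRT/P = (0.8126 × 8.314 × 285) / (179 × 10³ Pa) = 0.0108 m³ = 10.8 L.

10.8 L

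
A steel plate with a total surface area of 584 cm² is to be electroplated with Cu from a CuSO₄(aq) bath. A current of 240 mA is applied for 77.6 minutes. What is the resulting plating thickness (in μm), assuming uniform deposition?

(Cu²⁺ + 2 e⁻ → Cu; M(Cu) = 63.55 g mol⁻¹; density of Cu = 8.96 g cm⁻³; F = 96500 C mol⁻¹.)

0.703 μm

Q = I·t = 0.2400 × 4656.0 = 1117 C; n(e⁻) = 0.01158 mol.
n(Cu) = n(e⁻)/2 = 0.005790 mol, so m = 0.005790 × 63.55 = 0.3679 g.
Volume = m/ρ = 0.3679 / 8.96 = 0.04107 cm³.
Thickness = V/A = 0.04107 / 584 = 7.03 × 10⁻⁵ cm = 0.703 μm.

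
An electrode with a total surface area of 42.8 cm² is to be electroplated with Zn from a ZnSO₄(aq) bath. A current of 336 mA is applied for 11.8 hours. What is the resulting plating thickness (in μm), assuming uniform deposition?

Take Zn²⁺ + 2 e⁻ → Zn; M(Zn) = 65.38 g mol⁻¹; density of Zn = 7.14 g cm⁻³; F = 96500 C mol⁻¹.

Q = I·t = 0.3360 × 42480 = 14270 C; n(e⁻) = 0.1479 mol.
n(Zn) = n(e⁻)/2 = 0.07395 mol, so m = 0.07395 × 65.38 = 4.835 g.
Volume = m/ρ = 4.835 / 7.14 = 0.6772 cm³.
Thickness = V/A = 0.6772 / 42.8 = 0.0158 cm = 158 μm.

158 μm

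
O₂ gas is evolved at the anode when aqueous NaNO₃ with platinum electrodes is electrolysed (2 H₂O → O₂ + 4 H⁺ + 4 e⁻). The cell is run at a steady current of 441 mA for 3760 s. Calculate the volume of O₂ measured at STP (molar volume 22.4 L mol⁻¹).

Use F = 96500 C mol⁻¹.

0.0962 L

Q = I·t = 0.4410 A × 3760.0 s = 1658 C.
n(e⁻) = Q/F = 1658 / 96500 = 0.01718 mol.
4 electrons are transferred per O₂ molecule, so n(O₂) = 0.01718 / 4 = 0.004296 mol.
V = n × V_m = 0.004296 × 22.4 = 0.0962 L.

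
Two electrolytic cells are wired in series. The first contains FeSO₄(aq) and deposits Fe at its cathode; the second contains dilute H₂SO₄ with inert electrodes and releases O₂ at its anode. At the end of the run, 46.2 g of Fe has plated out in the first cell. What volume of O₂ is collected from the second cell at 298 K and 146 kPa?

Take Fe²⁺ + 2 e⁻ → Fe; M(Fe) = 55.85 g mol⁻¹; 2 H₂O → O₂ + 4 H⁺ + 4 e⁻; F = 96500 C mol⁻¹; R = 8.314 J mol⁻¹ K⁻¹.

7.02 L

n(Fe) = 46.2 / 55.85 = 0.8272 mol, so n(e⁻) = 2 × 0.8272 = 1.654 mol.
The cells are in series, so the same 1.654 mol of electrons passes through the second cell.
2 H₂O → O₂ + 4 H⁺ + 4 e⁻ — 4 mol e⁻ per mol O₂, so n(O₂) = 1.654/4 = 0.4136 mol.
V = nRT/P = (0.4136 × 8.314 × 298) / (146 × 10³) = 0.00702 m³ = 7.02 L.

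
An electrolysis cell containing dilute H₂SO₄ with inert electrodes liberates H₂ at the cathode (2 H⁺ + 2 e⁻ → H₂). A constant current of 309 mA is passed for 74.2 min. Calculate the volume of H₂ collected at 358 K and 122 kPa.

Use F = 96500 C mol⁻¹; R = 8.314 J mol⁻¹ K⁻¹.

Q = I·t = 0.3090 A × 4452.0 s = 1376 C.
n(e⁻) = Q/F = 1376 / 96500 = 0.01426 mol.
2 electrons are transferred per H₂ molecule, so n(H₂) = 0.01426 / 2 = 0.007128 mol.
V = nRT/P = (0.007128 × 8.314 × 358) / (122 × 10³ Pa) = 1.74 × 10⁻⁴ m³ = 0.174 L.

0.174 L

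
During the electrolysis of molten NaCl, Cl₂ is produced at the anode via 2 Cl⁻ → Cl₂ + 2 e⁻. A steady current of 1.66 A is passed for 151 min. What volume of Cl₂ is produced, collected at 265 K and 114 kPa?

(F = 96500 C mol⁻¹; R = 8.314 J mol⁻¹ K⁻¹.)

1.51 L

Q = I·t = 1.660 A × 9060.0 s = 15040 C.
n(e⁻) = Q/F = 15040 / 96500 = 0.1559 mol.
2 electrons are transferred per Cl₂ molecule, so n(Cl₂) = 0.1559 / 2 = 0.07793 mol.
V = nRT/P = (0.07793 × 8.314 × 265) / (114 × 10³ Pa) = 0.00151 m³ = 1.51 L.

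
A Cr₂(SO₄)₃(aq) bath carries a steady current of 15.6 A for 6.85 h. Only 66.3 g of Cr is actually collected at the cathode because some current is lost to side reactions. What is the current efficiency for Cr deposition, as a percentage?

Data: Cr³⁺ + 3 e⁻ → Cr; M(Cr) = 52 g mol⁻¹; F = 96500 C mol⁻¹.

95.9 %

Q = I·t = 15.60 × 24660 = 384700 C; n(e⁻) = 384700/96500 = 3.986 mol.
Theoretical n(Cr) = n(e⁻)/3 = 1.329 mol, i.e. m_theo = 1.329 × 52 = 69.10 g.
Efficiency = m_actual / m_theo = 66.3 / 69.10 = 95.9 %.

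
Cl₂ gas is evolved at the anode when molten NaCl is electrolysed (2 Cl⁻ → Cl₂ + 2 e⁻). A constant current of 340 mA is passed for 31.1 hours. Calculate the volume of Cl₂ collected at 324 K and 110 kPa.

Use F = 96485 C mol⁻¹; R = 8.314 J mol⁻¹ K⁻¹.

4.83 L

Q = I·t = 0.3400 A × 111960 s = 38070 C.
n(e⁻) = Q/F = 38070 / 96485 = 0.3945 mol.
2 electrons are transferred per Cl₂ molecule, so n(Cl₂) = 0.3945 / 2 = 0.1973 mol.
V = nRT/P = (0.1973 × 8.314 × 324) / (110 × 10³ Pa) = 0.00483 m³ = 4.83 L.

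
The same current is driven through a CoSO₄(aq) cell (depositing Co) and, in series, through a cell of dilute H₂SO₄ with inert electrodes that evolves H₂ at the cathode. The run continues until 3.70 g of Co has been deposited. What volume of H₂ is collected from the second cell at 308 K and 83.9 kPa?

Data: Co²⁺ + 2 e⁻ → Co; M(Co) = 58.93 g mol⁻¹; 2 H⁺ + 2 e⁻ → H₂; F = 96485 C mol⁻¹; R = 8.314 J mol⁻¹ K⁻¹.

1.92 L

n(Co) = 3.70 / 58.93 = 0.06279 mol, so n(e⁻) = 2 × 0.06279 = 0.1256 mol.
The cells are in series, so the same 0.1256 mol of electrons passes through the second cell.
2 H⁺ + 2 e⁻ → H₂ — 2 mol e⁻ per mol H₂, so n(H₂) = 0.1256/2 = 0.06279 mol.
V = nRT/P = (0.06279 × 8.314 × 308) / (83.9 × 10³) = 0.00192 m³ = 1.92 L.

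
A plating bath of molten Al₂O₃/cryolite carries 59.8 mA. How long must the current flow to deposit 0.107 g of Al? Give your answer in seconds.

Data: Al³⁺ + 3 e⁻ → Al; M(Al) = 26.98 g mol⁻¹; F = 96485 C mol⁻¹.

n(Al) = m/M = 0.107 / 26.98 = 0.003966 mol.
Each Al atom requires 3 electrons, so n(e⁻) = 3 × 0.003966 = 0.01190 mol.
Q = n(e⁻)·F = 0.01190 × 96485 = 1148 C.
t = Q/I = 1148 / 0.05980 A = 19200 s.

19200 s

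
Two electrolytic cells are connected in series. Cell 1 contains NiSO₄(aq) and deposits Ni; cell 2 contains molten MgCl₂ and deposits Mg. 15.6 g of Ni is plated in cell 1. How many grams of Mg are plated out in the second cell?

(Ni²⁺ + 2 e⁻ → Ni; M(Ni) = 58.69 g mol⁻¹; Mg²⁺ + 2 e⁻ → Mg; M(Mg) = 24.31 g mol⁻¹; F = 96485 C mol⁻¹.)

6.46 g

n(Ni) = 15.6 / 58.69 = 0.2658 mol.
Since Ni²⁺ + 2 e⁻ → Ni, n(e⁻) passed = 2 × 0.2658 = 0.5316 mol.
Cells in series carry the same charge, so the same 0.5316 mol of electrons passes through cell 2.
Mg²⁺ + 2 e⁻ → Mg, so n(Mg) = 0.5316 / 2 = 0.2658 mol.
m(Mg) = 0.2658 × 24.31 = 6.46 g.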